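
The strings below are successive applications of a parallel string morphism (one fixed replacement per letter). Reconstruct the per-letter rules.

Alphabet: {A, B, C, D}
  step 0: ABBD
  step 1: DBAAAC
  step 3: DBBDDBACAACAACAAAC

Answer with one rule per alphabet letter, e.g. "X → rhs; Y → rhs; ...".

A->DB, B->A, C->BD, D->AC

  step 0 ⇒ step 1: ABBD ⇒ DB·A·A·AC
    A ↦ DB
    B ↦ A
    D ↦ AC
    C ↦ BD  (constrained at step 1)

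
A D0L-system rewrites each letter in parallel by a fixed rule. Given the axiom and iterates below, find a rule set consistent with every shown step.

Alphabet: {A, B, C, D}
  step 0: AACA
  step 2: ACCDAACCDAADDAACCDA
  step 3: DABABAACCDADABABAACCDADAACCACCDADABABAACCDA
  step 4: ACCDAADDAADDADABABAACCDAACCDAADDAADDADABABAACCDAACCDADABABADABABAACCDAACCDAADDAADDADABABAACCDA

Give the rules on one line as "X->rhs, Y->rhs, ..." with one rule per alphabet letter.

A->DA, B->AD, C->BA, D->ACC

  step 3 ⇒ step 4: DABABAACCDADABABAACCDADAACCACCDADABABAACCDA ⇒ ACC·DA·AD·DA·AD·DA·DA·BA·BA·ACC·DA·ACC·DA·AD·DA·AD·DA·DA·BA·BA·ACC·DA·ACC·DA·DA·BA·BA·DA·BA·BA·ACC·DA·ACC·DA·AD·DA·AD·DA·DA·BA·BA·ACC·DA
    A ↦ DA
    B ↦ AD
    C ↦ BA
    D ↦ ACC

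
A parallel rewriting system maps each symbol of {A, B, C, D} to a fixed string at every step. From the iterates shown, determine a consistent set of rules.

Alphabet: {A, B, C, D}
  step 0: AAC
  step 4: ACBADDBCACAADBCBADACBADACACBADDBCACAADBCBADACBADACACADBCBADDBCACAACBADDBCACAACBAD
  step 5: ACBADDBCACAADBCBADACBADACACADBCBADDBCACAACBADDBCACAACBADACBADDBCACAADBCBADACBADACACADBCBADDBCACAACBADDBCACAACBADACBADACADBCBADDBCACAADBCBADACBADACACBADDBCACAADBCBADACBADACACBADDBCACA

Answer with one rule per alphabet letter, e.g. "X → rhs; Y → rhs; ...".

  step 4 ⇒ step 5: ACBADDBCACAADBCBADACBADACACBADDBCACAADBCBADACBADACACADBCBADDBCACAACBADDBCACAACBAD ⇒ AC·BAD·DBC·AC·A·A·DBC·BAD·AC·BAD·AC·AC·A·DBC·BAD·DBC·AC·A·AC·BAD·DBC·AC·A·AC·BAD·AC·BAD·DBC·AC·A·A·DBC·BAD·AC·BAD·AC·AC·A·DBC·BAD·DBC·AC·A·AC·BAD·DBC·AC·A·AC·BAD·AC·BAD·AC·A·DBC·BAD·DBC·AC·A·A·DBC·BAD·AC·BAD·AC·AC·BAD·DBC·AC·A·A·DBC·BAD·AC·BAD·AC·AC·BAD·DBC·AC·A
    A ↦ AC
    B ↦ DBC
    C ↦ BAD
    D ↦ A

A->AC, B->DBC, C->BAD, D->A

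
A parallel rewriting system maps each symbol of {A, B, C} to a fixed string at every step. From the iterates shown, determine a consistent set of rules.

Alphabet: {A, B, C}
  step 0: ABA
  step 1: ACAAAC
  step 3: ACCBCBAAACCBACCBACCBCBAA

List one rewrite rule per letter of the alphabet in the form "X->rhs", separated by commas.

  step 0 ⇒ step 1: ABA ⇒ AC·AA·AC
    A ↦ AC
    B ↦ AA
    C ↦ CB  (constrained at step 1)

A->AC, B->AA, C->CB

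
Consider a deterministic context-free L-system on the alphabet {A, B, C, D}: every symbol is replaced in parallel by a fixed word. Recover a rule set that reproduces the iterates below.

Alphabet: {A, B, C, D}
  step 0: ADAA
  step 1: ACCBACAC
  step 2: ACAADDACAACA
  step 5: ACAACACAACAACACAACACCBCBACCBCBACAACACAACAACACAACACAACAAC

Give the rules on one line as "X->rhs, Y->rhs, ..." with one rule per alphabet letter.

  step 1 ⇒ step 2: ACCBACAC ⇒ AC·A·A·DD·AC·A·AC·A
    A ↦ AC
    B ↦ DD
    C ↦ A
  step 0 ⇒ step 1: ADAA ⇒ AC·CB·AC·AC
    D ↦ CB

A->AC, B->DD, C->A, D->CB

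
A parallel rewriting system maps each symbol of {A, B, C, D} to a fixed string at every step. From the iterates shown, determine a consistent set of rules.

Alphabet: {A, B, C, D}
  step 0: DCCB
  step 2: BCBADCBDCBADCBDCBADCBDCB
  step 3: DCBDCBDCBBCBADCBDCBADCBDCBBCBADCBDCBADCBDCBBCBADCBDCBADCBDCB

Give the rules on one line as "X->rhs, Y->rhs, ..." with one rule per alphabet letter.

  step 2 ⇒ step 3: BCBADCBDCBADCBDCBADCBDCB ⇒ DCB·DCB·DCB·BCB·A·DCB·DCB·A·DCB·DCB·BCB·A·DCB·DCB·A·DCB·DCB·BCB·A·DCB·DCB·A·DCB·DCB
    A ↦ BCB
    B ↦ DCB
    C ↦ DCB
    D ↦ A

A->BCB, B->DCB, C->DCB, D->A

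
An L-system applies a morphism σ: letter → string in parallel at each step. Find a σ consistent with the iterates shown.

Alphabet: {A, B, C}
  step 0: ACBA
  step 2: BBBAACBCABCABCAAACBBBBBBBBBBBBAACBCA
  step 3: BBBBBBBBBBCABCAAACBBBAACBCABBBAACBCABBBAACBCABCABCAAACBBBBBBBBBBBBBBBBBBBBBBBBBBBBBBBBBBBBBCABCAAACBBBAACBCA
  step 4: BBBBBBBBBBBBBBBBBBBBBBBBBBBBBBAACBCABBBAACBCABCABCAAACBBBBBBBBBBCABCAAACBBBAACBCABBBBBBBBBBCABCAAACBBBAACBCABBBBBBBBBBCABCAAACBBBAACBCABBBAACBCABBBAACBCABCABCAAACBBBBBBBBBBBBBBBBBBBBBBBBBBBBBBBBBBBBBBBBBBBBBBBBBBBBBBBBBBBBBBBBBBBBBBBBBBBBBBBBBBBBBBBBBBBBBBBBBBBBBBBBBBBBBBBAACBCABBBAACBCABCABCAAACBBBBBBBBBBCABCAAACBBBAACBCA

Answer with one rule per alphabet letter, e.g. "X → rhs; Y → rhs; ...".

  step 3 ⇒ step 4: BBBBBBBBBBCABCAAACBBBAACBCABBBAACBCABBBAACBCABCABCAAACBBBBBBBBBBBBBBBBBBBBBBBBBBBBBBBBBBBBBCABCAAACBBBAACBCA ⇒ BBB·BBB·BBB·BBB·BBB·BBB·BBB·BBB·BBB·BBB·AAC·BCA·BBB·AAC·BCA·BCA·BCA·AAC·BBB·BBB·BBB·BCA·BCA·AAC·BBB·AAC·BCA·BBB·BBB·BBB·BCA·BCA·AAC·BBB·AAC·BCA·BBB·BBB·BBB·BCA·BCA·AAC·BBB·AAC·BCA·BBB·AAC·BCA·BBB·AAC·BCA·BCA·BCA·AAC·BBB·BBB·BBB·BBB·BBB·BBB·BBB·BBB·BBB·BBB·BBB·BBB·BBB·BBB·BBB·BBB·BBB·BBB·BBB·BBB·BBB·BBB·BBB·BBB·BBB·BBB·BBB·BBB·BBB·BBB·BBB·BBB·BBB·BBB·BBB·BBB·BBB·AAC·BCA·BBB·AAC·BCA·BCA·BCA·AAC·BBB·BBB·BBB·BCA·BCA·AAC·BBB·AAC·BCA
    A ↦ BCA
    B ↦ BBB
    C ↦ AAC

A->BCA, B->BBB, C->AAC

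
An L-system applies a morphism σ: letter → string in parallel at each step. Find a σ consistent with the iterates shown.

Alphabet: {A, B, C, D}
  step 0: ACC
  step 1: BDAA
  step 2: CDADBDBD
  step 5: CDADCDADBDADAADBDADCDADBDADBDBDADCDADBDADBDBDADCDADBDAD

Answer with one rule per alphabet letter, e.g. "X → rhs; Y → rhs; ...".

  step 1 ⇒ step 2: BDAA ⇒ CD·AD·BD·BD
    A ↦ BD
    B ↦ CD
    D ↦ AD
  step 0 ⇒ step 1: ACC ⇒ BD·A·A
    C ↦ A

A->BD, B->CD, C->A, D->AD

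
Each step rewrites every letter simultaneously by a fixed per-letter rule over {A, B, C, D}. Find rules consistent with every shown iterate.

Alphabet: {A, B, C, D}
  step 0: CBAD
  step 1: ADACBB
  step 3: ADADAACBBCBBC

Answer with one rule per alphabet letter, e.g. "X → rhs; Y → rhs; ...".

  step 0 ⇒ step 1: CBAD ⇒ A·DA·C·BB
    A ↦ C
    B ↦ DA
    C ↦ A
    D ↦ BB

A->C, B->DA, C->A, D->BB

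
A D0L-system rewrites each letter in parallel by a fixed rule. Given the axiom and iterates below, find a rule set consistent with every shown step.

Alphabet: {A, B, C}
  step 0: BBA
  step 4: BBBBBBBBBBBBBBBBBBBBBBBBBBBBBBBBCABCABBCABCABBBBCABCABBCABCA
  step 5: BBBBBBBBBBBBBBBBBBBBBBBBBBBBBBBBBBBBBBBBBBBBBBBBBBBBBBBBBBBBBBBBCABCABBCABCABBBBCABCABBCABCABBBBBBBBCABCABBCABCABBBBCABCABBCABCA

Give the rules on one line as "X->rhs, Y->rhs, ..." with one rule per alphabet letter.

  step 4 ⇒ step 5: BBBBBBBBBBBBBBBBBBBBBBBBBBBBBBBBCABCABBCABCABBBBCABCABBCABCA ⇒ BB·BB·BB·BB·BB·BB·BB·BB·BB·BB·BB·BB·BB·BB·BB·BB·BB·BB·BB·BB·BB·BB·BB·BB·BB·BB·BB·BB·BB·BB·BB·BB·CAB·CA·BB·CAB·CA·BB·BB·CAB·CA·BB·CAB·CA·BB·BB·BB·BB·CAB·CA·BB·CAB·CA·BB·BB·CAB·CA·BB·CAB·CA
    A ↦ CA
    B ↦ BB
    C ↦ CAB

A->CA, B->BB, C->CAB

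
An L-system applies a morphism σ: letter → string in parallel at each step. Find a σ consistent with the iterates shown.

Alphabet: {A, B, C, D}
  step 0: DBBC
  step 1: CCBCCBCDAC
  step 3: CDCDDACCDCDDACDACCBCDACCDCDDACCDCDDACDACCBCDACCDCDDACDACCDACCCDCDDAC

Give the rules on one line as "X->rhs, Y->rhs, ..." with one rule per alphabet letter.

  step 0 ⇒ step 1: DBBC ⇒ C·CBC·CBC·DAC
    B ↦ CBC
    C ↦ DAC
    D ↦ C
    A ↦ DCD  (constrained at step 1)

A->DCD, B->CBC, C->DAC, D->C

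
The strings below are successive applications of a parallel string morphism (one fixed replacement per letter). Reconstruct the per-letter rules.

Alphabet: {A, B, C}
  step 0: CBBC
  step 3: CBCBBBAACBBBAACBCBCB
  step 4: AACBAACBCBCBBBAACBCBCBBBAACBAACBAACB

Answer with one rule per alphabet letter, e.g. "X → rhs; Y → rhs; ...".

A->B, B->CB, C->AA

  step 3 ⇒ step 4: CBCBBBAACBBBAACBCBCB ⇒ AA·CB·AA·CB·CB·CB·B·B·AA·CB·CB·CB·B·B·AA·CB·AA·CB·AA·CB
    A ↦ B
    B ↦ CB
    C ↦ AA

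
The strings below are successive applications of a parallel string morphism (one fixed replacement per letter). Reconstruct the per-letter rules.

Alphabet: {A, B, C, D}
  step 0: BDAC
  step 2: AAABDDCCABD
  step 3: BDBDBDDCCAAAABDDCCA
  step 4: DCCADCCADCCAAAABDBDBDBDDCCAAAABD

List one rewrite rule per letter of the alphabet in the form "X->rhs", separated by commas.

  step 3 ⇒ step 4: BDBDBDDCCAAAABDDCCA ⇒ DCC·A·DCC·A·DCC·A·A·A·A·BD·BD·BD·BD·DCC·A·A·A·A·BD
    A ↦ BD
    B ↦ DCC
    C ↦ A
    D ↦ A

A->BD, B->DCC, C->A, D->A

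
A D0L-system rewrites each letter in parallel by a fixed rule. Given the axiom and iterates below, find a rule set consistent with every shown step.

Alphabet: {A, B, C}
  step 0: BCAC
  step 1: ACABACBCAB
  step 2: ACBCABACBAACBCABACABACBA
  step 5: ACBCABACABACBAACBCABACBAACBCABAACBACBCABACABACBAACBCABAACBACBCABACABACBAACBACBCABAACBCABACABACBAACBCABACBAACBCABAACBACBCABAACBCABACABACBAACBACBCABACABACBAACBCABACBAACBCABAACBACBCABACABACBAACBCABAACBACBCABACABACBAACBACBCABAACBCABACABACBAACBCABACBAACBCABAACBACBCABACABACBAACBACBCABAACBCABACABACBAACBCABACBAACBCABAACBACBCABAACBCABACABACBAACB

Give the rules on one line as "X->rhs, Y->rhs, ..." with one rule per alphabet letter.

  step 1 ⇒ step 2: ACABACBCAB ⇒ ACB·CAB·ACB·A·ACB·CAB·A·CAB·ACB·A
    A ↦ ACB
    B ↦ A
    C ↦ CAB

A->ACB, B->A, C->CAB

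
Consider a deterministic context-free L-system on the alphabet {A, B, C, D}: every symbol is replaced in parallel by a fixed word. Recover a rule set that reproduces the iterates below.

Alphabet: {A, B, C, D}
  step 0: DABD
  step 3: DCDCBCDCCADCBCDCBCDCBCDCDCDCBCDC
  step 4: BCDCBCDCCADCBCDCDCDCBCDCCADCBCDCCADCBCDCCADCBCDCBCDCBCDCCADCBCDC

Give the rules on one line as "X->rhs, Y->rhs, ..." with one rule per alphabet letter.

A->DC, B->CA, C->DC, D->BC

  step 3 ⇒ step 4: DCDCBCDCCADCBCDCBCDCBCDCDCDCBCDC ⇒ BC·DC·BC·DC·CA·DC·BC·DC·DC·DC·BC·DC·CA·DC·BC·DC·CA·DC·BC·DC·CA·DC·BC·DC·BC·DC·BC·DC·CA·DC·BC·DC
    A ↦ DC
    B ↦ CA
    C ↦ DC
    D ↦ BC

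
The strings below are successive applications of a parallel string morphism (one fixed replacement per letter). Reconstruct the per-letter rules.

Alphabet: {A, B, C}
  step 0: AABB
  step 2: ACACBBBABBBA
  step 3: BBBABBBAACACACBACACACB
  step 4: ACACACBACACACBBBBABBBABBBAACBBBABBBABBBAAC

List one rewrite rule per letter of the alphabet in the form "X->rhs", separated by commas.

A->B, B->AC, C->BBA

  step 3 ⇒ step 4: BBBABBBAACACACBACACACB ⇒ AC·AC·AC·B·AC·AC·AC·B·B·BBA·B·BBA·B·BBA·AC·B·BBA·B·BBA·B·BBA·AC
    A ↦ B
    B ↦ AC
    C ↦ BBA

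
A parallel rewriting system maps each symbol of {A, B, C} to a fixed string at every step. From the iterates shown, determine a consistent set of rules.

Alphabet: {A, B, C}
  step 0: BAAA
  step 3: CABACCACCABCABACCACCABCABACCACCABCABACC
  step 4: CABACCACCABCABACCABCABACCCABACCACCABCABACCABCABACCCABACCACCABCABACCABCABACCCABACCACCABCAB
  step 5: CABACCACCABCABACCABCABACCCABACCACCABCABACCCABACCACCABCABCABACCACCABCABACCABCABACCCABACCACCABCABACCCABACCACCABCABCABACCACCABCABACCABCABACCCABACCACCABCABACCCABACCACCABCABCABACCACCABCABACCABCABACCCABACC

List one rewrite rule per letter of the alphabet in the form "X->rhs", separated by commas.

  step 4 ⇒ step 5: CABACCACCABCABACCABCABACCCABACCACCABCABACCABCABACCCABACCACCABCABACCABCABACCCABACCACCABCAB ⇒ CAB·AC·C·AC·CAB·CAB·AC·CAB·CAB·AC·C·CAB·AC·C·AC·CAB·CAB·AC·C·CAB·AC·C·AC·CAB·CAB·CAB·AC·C·AC·CAB·CAB·AC·CAB·CAB·AC·C·CAB·AC·C·AC·CAB·CAB·AC·C·CAB·AC·C·AC·CAB·CAB·CAB·AC·C·AC·CAB·CAB·AC·CAB·CAB·AC·C·CAB·AC·C·AC·CAB·CAB·AC·C·CAB·AC·C·AC·CAB·CAB·CAB·AC·C·AC·CAB·CAB·AC·CAB·CAB·AC·C·CAB·AC·C
    A ↦ AC
    B ↦ C
    C ↦ CAB

A->AC, B->C, C->CAB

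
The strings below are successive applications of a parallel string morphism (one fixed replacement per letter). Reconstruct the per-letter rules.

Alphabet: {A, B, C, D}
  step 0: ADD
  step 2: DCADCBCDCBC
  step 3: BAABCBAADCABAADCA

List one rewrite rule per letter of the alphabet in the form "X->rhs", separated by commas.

A->BC, B->DC, C->A, D->BA

  step 2 ⇒ step 3: DCADCBCDCBC ⇒ BA·A·BC·BA·A·DC·A·BA·A·DC·A
    A ↦ BC
    B ↦ DC
    C ↦ A
    D ↦ BA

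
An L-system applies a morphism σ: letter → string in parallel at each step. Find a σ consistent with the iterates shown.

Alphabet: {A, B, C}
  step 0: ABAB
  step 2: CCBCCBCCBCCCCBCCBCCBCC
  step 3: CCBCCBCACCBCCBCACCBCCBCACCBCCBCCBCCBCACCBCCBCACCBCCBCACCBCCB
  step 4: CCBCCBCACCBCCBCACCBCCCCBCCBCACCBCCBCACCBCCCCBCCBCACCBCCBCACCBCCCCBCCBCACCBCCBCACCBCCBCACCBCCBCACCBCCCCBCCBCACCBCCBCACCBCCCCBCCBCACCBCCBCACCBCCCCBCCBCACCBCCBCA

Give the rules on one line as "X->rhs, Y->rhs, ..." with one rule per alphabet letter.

  step 3 ⇒ step 4: CCBCCBCACCBCCBCACCBCCBCACCBCCBCCBCCBCACCBCCBCACCBCCBCACCBCCB ⇒ CCB·CCB·CA·CCB·CCB·CA·CCB·CC·CCB·CCB·CA·CCB·CCB·CA·CCB·CC·CCB·CCB·CA·CCB·CCB·CA·CCB·CC·CCB·CCB·CA·CCB·CCB·CA·CCB·CCB·CA·CCB·CCB·CA·CCB·CC·CCB·CCB·CA·CCB·CCB·CA·CCB·CC·CCB·CCB·CA·CCB·CCB·CA·CCB·CC·CCB·CCB·CA·CCB·CCB·CA
    A ↦ CC
    B ↦ CA
    C ↦ CCB

A->CC, B->CA, C->CCB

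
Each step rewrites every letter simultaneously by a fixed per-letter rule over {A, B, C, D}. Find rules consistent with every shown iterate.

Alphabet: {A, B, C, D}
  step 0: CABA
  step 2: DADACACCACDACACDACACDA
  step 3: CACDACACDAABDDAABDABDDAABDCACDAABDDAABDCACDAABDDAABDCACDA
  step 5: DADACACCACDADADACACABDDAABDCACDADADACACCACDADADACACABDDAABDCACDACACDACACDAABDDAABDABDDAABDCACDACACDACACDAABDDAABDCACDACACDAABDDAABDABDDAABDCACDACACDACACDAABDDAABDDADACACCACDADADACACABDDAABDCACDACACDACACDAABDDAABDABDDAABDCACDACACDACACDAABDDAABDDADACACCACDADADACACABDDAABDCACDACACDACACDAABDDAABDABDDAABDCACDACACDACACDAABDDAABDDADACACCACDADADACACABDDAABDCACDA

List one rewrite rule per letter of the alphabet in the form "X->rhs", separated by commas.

  step 2 ⇒ step 3: DADACACCACDACACDACACDA ⇒ CAC·DA·CAC·DA·ABD·DA·ABD·ABD·DA·ABD·CAC·DA·ABD·DA·ABD·CAC·DA·ABD·DA·ABD·CAC·DA
    A ↦ DA
    C ↦ ABD
    D ↦ CAC
    B ↦ DA  (constrained at step 0)

A->DA, B->DA, C->ABD, D->CAC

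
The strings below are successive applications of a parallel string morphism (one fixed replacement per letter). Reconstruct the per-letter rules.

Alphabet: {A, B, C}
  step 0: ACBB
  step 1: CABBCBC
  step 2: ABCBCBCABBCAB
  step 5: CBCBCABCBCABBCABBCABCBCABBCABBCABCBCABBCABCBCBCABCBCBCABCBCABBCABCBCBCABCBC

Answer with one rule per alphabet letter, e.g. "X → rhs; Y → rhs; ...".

  step 1 ⇒ step 2: CABBCBC ⇒ AB·C·BC·BC·AB·BC·AB
    A ↦ C
    B ↦ BC
    C ↦ AB

A->C, B->BC, C->AB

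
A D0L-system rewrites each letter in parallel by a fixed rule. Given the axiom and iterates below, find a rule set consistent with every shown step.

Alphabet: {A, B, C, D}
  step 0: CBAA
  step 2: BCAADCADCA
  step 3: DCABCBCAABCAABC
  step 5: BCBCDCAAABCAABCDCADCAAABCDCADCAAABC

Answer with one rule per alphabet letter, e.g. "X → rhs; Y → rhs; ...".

A->BC, B->DC, C->A, D->A

  step 2 ⇒ step 3: BCAADCADCA ⇒ DC·A·BC·BC·A·A·BC·A·A·BC
    A ↦ BC
    B ↦ DC
    C ↦ A
    D ↦ A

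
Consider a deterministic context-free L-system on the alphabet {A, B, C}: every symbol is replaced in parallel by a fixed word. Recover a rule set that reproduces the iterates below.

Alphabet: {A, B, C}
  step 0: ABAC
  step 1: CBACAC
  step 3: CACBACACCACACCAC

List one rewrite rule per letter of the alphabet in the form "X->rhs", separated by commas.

  step 0 ⇒ step 1: ABAC ⇒ C·BA·C·AC
    A ↦ C
    B ↦ BA
    C ↦ AC

A->C, B->BA, C->AC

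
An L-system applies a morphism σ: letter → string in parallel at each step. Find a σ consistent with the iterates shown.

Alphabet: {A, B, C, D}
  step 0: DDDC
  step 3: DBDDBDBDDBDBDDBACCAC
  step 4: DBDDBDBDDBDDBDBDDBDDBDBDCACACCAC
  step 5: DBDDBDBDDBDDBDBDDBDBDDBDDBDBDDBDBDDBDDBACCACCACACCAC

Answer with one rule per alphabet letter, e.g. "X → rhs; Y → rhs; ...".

A->C, B->D, C->AC, D->DB

  step 4 ⇒ step 5: DBDDBDBDDBDDBDBDDBDDBDBDCACACCAC ⇒ DB·D·DB·DB·D·DB·D·DB·DB·D·DB·DB·D·DB·D·DB·DB·D·DB·DB·D·DB·D·DB·AC·C·AC·C·AC·AC·C·AC
    A ↦ C
    B ↦ D
    C ↦ AC
    D ↦ DB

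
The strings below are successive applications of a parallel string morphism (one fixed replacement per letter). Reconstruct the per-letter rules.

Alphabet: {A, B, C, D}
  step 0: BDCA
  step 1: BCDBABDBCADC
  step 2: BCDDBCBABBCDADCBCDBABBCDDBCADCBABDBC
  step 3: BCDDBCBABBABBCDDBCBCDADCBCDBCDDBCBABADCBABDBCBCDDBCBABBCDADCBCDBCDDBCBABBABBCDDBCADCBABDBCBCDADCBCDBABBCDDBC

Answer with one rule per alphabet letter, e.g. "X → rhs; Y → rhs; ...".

A->ADC, B->BCD, C->DBC, D->BAB

  step 2 ⇒ step 3: BCDDBCBABBCDADCBCDBABBCDDBCADCBABDBC ⇒ BCD·DBC·BAB·BAB·BCD·DBC·BCD·ADC·BCD·BCD·DBC·BAB·ADC·BAB·DBC·BCD·DBC·BAB·BCD·ADC·BCD·BCD·DBC·BAB·BAB·BCD·DBC·ADC·BAB·DBC·BCD·ADC·BCD·BAB·BCD·DBC
    A ↦ ADC
    B ↦ BCD
    C ↦ DBC
    D ↦ BAB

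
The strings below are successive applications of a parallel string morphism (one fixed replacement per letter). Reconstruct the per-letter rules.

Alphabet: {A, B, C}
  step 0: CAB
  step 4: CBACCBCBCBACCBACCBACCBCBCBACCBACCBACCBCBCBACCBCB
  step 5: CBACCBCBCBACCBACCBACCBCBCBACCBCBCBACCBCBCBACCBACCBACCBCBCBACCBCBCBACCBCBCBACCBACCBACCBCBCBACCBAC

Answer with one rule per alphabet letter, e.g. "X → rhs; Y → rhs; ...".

  step 4 ⇒ step 5: CBACCBCBCBACCBACCBACCBCBCBACCBACCBACCBCBCBACCBCB ⇒ CB·AC·CB·CB·CB·AC·CB·AC·CB·AC·CB·CB·CB·AC·CB·CB·CB·AC·CB·CB·CB·AC·CB·AC·CB·AC·CB·CB·CB·AC·CB·CB·CB·AC·CB·CB·CB·AC·CB·AC·CB·AC·CB·CB·CB·AC·CB·AC
    A ↦ CB
    B ↦ AC
    C ↦ CB

A->CB, B->AC, C->CB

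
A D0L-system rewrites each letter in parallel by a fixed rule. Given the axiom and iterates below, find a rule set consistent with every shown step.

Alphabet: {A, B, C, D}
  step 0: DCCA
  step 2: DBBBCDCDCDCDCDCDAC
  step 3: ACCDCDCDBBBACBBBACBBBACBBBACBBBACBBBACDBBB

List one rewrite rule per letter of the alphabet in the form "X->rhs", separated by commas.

A->D, B->CD, C->BBB, D->AC

  step 2 ⇒ step 3: DBBBCDCDCDCDCDCDAC ⇒ AC·CD·CD·CD·BBB·AC·BBB·AC·BBB·AC·BBB·AC·BBB·AC·BBB·AC·D·BBB
    A ↦ D
    B ↦ CD
    C ↦ BBB
    D ↦ AC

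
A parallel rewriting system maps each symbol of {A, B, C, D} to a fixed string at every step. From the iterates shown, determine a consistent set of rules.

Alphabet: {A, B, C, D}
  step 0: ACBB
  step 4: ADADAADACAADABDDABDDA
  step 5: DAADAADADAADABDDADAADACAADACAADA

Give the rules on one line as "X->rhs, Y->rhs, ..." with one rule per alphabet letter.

A->DA, B->C, C->BD, D->A

  step 4 ⇒ step 5: ADADAADACAADABDDABDDA ⇒ DA·A·DA·A·DA·DA·A·DA·BD·DA·DA·A·DA·C·A·A·DA·C·A·A·DA
    A ↦ DA
    B ↦ C
    C ↦ BD
    D ↦ A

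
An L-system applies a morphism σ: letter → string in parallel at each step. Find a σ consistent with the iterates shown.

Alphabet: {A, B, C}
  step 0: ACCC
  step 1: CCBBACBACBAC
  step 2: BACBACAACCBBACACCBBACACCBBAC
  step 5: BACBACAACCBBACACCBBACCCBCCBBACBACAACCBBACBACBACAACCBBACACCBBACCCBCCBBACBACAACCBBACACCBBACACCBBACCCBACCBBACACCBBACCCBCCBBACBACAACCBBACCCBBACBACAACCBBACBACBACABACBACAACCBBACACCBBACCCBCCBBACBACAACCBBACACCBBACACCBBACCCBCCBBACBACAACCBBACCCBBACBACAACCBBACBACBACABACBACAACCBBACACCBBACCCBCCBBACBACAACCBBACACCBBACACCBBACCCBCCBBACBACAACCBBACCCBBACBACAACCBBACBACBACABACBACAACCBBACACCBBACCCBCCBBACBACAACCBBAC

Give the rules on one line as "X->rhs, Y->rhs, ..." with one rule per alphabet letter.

  step 1 ⇒ step 2: CCBBACBACBAC ⇒ BAC·BAC·A·A·CCB·BAC·A·CCB·BAC·A·CCB·BAC
    A ↦ CCB
    B ↦ A
    C ↦ BAC

A->CCB, B->A, C->BAC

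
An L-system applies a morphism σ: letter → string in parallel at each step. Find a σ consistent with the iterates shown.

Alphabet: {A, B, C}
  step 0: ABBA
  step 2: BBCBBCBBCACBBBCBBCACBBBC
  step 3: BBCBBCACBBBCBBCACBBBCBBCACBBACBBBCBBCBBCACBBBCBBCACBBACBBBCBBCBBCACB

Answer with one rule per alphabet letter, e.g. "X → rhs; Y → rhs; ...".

  step 2 ⇒ step 3: BBCBBCBBCACBBBCBBCACBBBC ⇒ BBC·BBC·ACB·BBC·BBC·ACB·BBC·BBC·ACB·B·ACB·BBC·BBC·BBC·ACB·BBC·BBC·ACB·B·ACB·BBC·BBC·BBC·ACB
    A ↦ B
    B ↦ BBC
    C ↦ ACB

A->B, B->BBC, C->ACB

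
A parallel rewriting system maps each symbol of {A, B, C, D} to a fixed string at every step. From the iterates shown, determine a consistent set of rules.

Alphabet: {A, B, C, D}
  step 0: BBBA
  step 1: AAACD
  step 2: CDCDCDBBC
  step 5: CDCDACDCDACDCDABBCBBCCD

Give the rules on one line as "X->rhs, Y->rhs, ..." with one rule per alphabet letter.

A->CD, B->A, C->B, D->BC

  step 1 ⇒ step 2: AAACD ⇒ CD·CD·CD·B·BC
    A ↦ CD
    C ↦ B
    D ↦ BC
  step 0 ⇒ step 1: BBBA ⇒ A·A·A·CD
    B ↦ A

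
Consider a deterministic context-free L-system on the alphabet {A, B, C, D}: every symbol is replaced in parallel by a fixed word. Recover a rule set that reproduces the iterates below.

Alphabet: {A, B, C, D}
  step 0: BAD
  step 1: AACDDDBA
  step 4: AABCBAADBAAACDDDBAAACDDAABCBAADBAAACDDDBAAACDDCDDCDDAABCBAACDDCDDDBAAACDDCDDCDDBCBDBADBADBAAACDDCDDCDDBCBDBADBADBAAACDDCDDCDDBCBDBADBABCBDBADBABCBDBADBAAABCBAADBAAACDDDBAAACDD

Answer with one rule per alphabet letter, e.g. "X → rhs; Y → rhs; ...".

  step 0 ⇒ step 1: BAD ⇒ AA·CDD·DBA
    A ↦ CDD
    B ↦ AA
    D ↦ DBA
    C ↦ BCB  (constrained at step 1)

A->CDD, B->AA, C->BCB, D->DBA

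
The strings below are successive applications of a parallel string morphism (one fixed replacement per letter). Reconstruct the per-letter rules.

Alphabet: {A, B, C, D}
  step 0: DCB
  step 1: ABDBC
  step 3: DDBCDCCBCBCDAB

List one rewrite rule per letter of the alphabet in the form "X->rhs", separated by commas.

A->CC, B->BC, C->D, D->AB

  step 0 ⇒ step 1: DCB ⇒ AB·D·BC
    B ↦ BC
    C ↦ D
    D ↦ AB
    A ↦ CC  (constrained at step 1)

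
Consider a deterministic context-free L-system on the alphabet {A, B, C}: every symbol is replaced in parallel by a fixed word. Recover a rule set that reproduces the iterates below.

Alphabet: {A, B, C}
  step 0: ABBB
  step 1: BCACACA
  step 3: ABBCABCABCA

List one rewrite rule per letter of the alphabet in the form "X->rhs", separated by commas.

A->B, B->CA, C->A

  step 0 ⇒ step 1: ABBB ⇒ B·CA·CA·CA
    A ↦ B
    B ↦ CA
    C ↦ A  (constrained at step 1)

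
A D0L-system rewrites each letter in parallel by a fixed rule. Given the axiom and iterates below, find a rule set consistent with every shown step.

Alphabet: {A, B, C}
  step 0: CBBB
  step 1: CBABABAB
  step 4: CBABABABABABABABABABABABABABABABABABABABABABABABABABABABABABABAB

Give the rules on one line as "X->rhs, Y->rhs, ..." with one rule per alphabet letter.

  step 0 ⇒ step 1: CBBB ⇒ CB·AB·AB·AB
    B ↦ AB
    C ↦ CB
    A ↦ AB  (constrained at step 1)

A->AB, B->AB, C->CB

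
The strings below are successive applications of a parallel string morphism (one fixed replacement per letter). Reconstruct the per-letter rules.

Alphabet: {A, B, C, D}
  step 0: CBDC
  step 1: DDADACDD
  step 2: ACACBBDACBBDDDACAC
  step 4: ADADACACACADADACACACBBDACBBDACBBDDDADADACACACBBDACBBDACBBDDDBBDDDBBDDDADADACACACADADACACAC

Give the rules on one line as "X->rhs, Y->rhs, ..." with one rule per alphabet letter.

  step 1 ⇒ step 2: DDADACDD ⇒ AC·AC·BBD·AC·BBD·DD·AC·AC
    A ↦ BBD
    C ↦ DD
    D ↦ AC
  step 0 ⇒ step 1: CBDC ⇒ DD·AD·AC·DD
    B ↦ AD

A->BBD, B->AD, C->DD, D->AC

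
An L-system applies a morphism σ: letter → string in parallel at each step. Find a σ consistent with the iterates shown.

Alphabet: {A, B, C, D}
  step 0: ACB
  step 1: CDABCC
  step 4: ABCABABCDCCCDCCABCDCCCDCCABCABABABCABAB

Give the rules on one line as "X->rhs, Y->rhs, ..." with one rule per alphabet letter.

  step 0 ⇒ step 1: ACB ⇒ CD·AB·CC
    A ↦ CD
    B ↦ CC
    C ↦ AB
    D ↦ C  (constrained at step 1)

A->CD, B->CC, C->AB, D->C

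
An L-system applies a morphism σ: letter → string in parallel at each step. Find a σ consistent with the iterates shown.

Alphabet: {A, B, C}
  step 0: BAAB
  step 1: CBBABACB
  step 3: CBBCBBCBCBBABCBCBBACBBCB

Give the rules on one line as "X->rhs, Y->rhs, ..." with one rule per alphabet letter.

  step 0 ⇒ step 1: BAAB ⇒ CB·BA·BA·CB
    A ↦ BA
    B ↦ CB
    C ↦ B  (constrained at step 1)

A->BA, B->CB, C->B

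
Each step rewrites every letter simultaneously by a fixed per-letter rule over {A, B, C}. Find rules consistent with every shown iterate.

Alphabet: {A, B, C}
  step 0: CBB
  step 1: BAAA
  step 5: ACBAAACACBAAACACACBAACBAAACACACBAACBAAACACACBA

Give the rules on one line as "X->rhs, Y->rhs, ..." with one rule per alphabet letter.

A->AC, B->A, C->BA

  step 0 ⇒ step 1: CBB ⇒ BA·A·A
    B ↦ A
    C ↦ BA
    A ↦ AC  (constrained at step 1)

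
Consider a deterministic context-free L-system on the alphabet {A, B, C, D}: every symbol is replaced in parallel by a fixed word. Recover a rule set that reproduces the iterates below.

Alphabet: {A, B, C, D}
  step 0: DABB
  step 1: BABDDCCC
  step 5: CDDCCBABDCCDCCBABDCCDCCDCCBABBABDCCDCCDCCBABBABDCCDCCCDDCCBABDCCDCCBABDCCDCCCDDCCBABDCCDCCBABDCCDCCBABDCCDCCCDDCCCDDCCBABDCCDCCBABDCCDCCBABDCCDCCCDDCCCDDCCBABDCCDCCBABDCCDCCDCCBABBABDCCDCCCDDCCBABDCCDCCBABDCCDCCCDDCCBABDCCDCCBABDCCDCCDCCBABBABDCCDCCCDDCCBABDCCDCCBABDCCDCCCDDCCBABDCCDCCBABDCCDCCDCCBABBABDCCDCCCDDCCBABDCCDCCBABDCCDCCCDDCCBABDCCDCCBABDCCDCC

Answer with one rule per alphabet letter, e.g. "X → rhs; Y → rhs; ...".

A->DDC, B->C, C->DCC, D->BAB

  step 0 ⇒ step 1: DABB ⇒ BAB·DDC·C·C
    A ↦ DDC
    B ↦ C
    D ↦ BAB
    C ↦ DCC  (constrained at step 1)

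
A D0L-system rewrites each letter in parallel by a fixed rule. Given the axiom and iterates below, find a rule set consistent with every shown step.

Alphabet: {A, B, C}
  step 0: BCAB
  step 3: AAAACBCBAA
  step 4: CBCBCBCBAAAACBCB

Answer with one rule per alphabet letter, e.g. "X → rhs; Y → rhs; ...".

  step 3 ⇒ step 4: AAAACBCBAA ⇒ CB·CB·CB·CB·A·A·A·A·CB·CB
    A ↦ CB
    B ↦ A
    C ↦ A

A->CB, B->A, C->A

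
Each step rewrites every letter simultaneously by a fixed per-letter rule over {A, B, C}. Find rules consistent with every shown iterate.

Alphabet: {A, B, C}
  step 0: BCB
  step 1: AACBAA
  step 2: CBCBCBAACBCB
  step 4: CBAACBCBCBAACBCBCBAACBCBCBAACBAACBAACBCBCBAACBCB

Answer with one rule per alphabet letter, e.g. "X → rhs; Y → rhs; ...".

  step 1 ⇒ step 2: AACBAA ⇒ CB·CB·CB·AA·CB·CB
    A ↦ CB
    B ↦ AA
    C ↦ CB

A->CB, B->AA, C->CB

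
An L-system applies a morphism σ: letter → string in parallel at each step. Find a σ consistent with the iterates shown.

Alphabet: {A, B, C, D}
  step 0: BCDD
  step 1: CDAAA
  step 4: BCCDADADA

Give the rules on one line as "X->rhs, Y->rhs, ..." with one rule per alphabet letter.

  step 0 ⇒ step 1: BCDD ⇒ C·DA·A·A
    B ↦ C
    C ↦ DA
    D ↦ A
    A ↦ B  (constrained at step 1)

A->B, B->C, C->DA, D->A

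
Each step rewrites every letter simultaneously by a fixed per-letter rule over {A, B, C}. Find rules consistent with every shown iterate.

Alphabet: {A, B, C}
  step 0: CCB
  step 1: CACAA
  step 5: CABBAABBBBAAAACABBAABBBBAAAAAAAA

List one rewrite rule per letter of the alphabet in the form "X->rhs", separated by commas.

A->BB, B->A, C->CA

  step 0 ⇒ step 1: CCB ⇒ CA·CA·A
    B ↦ A
    C ↦ CA
    A ↦ BB  (constrained at step 1)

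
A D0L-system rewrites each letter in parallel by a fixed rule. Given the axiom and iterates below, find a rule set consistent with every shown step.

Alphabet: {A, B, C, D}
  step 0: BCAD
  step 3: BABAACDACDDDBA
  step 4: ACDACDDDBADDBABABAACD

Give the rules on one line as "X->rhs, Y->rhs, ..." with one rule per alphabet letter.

A->D, B->AC, C->D, D->BA

  step 3 ⇒ step 4: BABAACDACDDDBA ⇒ AC·D·AC·D·D·D·BA·D·D·BA·BA·BA·AC·D
    A ↦ D
    B ↦ AC
    C ↦ D
    D ↦ BA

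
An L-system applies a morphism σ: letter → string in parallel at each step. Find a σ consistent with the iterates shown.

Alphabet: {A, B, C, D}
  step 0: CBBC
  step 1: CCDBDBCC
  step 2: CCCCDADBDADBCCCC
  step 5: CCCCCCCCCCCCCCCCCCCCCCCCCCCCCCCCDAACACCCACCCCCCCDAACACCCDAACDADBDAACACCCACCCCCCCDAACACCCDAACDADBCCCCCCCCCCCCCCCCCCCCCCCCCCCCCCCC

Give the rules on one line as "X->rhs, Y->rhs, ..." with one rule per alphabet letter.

A->AC, B->DB, C->CC, D->DA

  step 1 ⇒ step 2: CCDBDBCC ⇒ CC·CC·DA·DB·DA·DB·CC·CC
    B ↦ DB
    C ↦ CC
    D ↦ DA
    A ↦ AC  (constrained at step 2)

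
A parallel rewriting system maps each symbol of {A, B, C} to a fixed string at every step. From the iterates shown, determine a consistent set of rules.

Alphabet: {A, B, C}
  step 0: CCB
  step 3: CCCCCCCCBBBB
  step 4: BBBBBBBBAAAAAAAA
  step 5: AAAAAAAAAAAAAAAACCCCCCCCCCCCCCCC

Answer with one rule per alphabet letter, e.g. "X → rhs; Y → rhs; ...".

A->CC, B->AA, C->B

  step 4 ⇒ step 5: BBBBBBBBAAAAAAAA ⇒ AA·AA·AA·AA·AA·AA·AA·AA·CC·CC·CC·CC·CC·CC·CC·CC
    A ↦ CC
    B ↦ AA
  step 3 ⇒ step 4: CCCCCCCCBBBB ⇒ B·B·B·B·B·B·B·B·AA·AA·AA·AA
    C ↦ B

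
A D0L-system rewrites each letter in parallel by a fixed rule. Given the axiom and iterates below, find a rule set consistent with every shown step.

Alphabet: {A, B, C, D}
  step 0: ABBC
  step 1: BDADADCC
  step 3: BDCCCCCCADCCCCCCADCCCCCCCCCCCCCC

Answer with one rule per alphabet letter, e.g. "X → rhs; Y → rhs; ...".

  step 0 ⇒ step 1: ABBC ⇒ BD·AD·AD·CC
    A ↦ BD
    B ↦ AD
    C ↦ CC
    D ↦ CC  (constrained at step 1)

A->BD, B->AD, C->CC, D->CC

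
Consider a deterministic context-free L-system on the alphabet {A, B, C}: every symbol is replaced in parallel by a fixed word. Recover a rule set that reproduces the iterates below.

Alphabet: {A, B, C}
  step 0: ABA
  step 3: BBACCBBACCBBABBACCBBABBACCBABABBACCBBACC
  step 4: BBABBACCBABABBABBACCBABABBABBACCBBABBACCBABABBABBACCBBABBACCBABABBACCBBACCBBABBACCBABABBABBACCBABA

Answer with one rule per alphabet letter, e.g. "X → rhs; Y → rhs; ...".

A->CC, B->BBA, C->BA

  step 3 ⇒ step 4: BBACCBBACCBBABBACCBBABBACCBABABBACCBBACC ⇒ BBA·BBA·CC·BA·BA·BBA·BBA·CC·BA·BA·BBA·BBA·CC·BBA·BBA·CC·BA·BA·BBA·BBA·CC·BBA·BBA·CC·BA·BA·BBA·CC·BBA·CC·BBA·BBA·CC·BA·BA·BBA·BBA·CC·BA·BA
    A ↦ CC
    B ↦ BBA
    C ↦ BA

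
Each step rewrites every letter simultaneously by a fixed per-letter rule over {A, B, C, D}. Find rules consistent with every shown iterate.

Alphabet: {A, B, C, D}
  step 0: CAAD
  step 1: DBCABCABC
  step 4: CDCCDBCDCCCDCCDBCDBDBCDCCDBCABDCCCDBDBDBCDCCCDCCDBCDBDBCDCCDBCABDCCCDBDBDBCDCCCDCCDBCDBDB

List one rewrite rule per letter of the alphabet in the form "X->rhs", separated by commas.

  step 0 ⇒ step 1: CAAD ⇒ DB·CAB·CAB·C
    A ↦ CAB
    C ↦ DB
    D ↦ C
    B ↦ DCC  (constrained at step 1)

A->CAB, B->DCC, C->DB, D->C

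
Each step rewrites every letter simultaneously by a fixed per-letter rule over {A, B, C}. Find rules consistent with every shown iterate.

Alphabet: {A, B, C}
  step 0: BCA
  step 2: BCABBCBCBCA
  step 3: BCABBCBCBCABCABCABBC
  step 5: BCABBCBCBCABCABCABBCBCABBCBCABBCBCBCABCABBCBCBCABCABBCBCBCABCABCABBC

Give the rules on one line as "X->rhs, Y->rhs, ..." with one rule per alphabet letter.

  step 2 ⇒ step 3: BCABBCBCBCA ⇒ BC·A·BBC·BC·BC·A·BC·A·BC·A·BBC
    A ↦ BBC
    B ↦ BC
    C ↦ A

A->BBC, B->BC, C->A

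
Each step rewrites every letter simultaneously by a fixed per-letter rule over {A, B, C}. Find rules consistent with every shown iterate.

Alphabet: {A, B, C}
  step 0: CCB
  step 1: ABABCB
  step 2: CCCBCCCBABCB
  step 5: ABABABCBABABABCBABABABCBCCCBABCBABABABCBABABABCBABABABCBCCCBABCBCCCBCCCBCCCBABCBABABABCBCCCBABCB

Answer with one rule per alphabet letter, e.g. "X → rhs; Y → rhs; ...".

  step 1 ⇒ step 2: ABABCB ⇒ CC·CB·CC·CB·AB·CB
    A ↦ CC
    B ↦ CB
    C ↦ AB

A->CC, B->CB, C->AB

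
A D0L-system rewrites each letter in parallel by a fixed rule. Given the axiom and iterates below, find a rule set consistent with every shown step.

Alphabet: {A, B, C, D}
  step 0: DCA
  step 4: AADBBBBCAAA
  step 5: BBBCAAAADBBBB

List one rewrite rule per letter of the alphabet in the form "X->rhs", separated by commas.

  step 4 ⇒ step 5: AADBBBBCAAA ⇒ B·B·BC·A·A·A·A·DB·B·B·B
    A ↦ B
    B ↦ A
    C ↦ DB
    D ↦ BC

A->B, B->A, C->DB, D->BC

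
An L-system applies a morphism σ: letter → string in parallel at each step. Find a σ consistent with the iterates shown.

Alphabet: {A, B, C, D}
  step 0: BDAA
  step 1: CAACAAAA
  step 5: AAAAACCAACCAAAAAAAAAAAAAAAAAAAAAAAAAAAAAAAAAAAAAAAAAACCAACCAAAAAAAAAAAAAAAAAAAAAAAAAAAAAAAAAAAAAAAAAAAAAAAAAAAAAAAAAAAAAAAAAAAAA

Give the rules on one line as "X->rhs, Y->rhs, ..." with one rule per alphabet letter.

A->AA, B->CA, C->DB, D->AC

  step 0 ⇒ step 1: BDAA ⇒ CA·AC·AA·AA
    A ↦ AA
    B ↦ CA
    D ↦ AC
    C ↦ DB  (constrained at step 1)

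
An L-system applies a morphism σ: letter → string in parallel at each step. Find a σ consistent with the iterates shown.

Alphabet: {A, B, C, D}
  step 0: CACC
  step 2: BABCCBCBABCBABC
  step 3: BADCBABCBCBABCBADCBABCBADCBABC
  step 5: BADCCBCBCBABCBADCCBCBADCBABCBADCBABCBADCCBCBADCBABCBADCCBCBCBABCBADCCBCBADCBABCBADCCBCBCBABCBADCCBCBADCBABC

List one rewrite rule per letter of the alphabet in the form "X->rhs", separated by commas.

A->DC, B->BA, C->BC, D->C

  step 2 ⇒ step 3: BABCCBCBABCBABC ⇒ BA·DC·BA·BC·BC·BA·BC·BA·DC·BA·BC·BA·DC·BA·BC
    A ↦ DC
    B ↦ BA
    C ↦ BC
    D ↦ C  (constrained at step 3)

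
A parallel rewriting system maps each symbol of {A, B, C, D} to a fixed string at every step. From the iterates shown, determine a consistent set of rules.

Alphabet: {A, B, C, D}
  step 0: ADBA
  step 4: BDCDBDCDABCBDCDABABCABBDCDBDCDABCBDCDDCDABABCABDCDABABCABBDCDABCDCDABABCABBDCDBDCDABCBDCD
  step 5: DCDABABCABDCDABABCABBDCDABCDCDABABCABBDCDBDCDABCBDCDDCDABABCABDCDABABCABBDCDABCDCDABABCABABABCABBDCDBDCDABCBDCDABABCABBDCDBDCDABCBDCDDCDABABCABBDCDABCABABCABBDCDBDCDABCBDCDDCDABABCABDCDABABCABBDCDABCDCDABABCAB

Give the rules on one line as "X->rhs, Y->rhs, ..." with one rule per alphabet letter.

  step 4 ⇒ step 5: BDCDBDCDABCBDCDABABCABBDCDBDCDABCBDCDDCDABABCABDCDABABCABBDCDABCDCDABABCABBDCDBDCDABCBDCD ⇒ DCD·AB·ABC·AB·DCD·AB·ABC·AB·B·DCD·ABC·DCD·AB·ABC·AB·B·DCD·B·DCD·ABC·B·DCD·DCD·AB·ABC·AB·DCD·AB·ABC·AB·B·DCD·ABC·DCD·AB·ABC·AB·AB·ABC·AB·B·DCD·B·DCD·ABC·B·DCD·AB·ABC·AB·B·DCD·B·DCD·ABC·B·DCD·DCD·AB·ABC·AB·B·DCD·ABC·AB·ABC·AB·B·DCD·B·DCD·ABC·B·DCD·DCD·AB·ABC·AB·DCD·AB·ABC·AB·B·DCD·ABC·DCD·AB·ABC·AB
    A ↦ B
    B ↦ DCD
    C ↦ ABC
    D ↦ AB

A->B, B->DCD, C->ABC, D->AB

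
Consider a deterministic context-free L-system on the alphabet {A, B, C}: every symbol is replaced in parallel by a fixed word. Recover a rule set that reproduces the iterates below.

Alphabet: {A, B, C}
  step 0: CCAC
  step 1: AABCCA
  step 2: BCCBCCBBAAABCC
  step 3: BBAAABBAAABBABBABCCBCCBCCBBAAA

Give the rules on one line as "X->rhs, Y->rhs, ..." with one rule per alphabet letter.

A->BCC, B->BBA, C->A

  step 2 ⇒ step 3: BCCBCCBBAAABCC ⇒ BBA·A·A·BBA·A·A·BBA·BBA·BCC·BCC·BCC·BBA·A·A
    A ↦ BCC
    B ↦ BBA
    C ↦ A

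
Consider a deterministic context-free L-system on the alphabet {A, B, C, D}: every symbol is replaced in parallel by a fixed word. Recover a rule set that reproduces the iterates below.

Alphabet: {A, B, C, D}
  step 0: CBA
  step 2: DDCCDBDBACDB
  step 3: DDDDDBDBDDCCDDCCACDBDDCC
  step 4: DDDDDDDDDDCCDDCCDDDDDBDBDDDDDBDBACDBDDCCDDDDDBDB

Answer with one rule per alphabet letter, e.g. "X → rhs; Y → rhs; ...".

  step 3 ⇒ step 4: DDDDDBDBDDCCDDCCACDBDDCC ⇒ DD·DD·DD·DD·DD·CC·DD·CC·DD·DD·DB·DB·DD·DD·DB·DB·AC·DB·DD·CC·DD·DD·DB·DB
    A ↦ AC
    B ↦ CC
    C ↦ DB
    D ↦ DD

A->AC, B->CC, C->DB, D->DD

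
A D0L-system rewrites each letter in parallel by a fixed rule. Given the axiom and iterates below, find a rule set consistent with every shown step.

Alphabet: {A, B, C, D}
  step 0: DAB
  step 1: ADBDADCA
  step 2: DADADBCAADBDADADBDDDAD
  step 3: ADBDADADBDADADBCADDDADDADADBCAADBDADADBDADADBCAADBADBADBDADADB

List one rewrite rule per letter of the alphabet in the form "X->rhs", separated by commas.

A->DAD, B->CA, C->DD, D->ADB

  step 2 ⇒ step 3: DADADBCAADBDADADBDDDAD ⇒ ADB·DAD·ADB·DAD·ADB·CA·DD·DAD·DAD·ADB·CA·ADB·DAD·ADB·DAD·ADB·CA·ADB·ADB·ADB·DAD·ADB
    A ↦ DAD
    B ↦ CA
    C ↦ DD
    D ↦ ADB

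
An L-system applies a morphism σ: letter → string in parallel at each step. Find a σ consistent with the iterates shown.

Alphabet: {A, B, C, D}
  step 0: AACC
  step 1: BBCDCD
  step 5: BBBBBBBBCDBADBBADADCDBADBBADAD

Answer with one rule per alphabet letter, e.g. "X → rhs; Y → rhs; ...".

A->B, B->AD, C->CD, D->B

  step 0 ⇒ step 1: AACC ⇒ B·B·CD·CD
    A ↦ B
    C ↦ CD
    B ↦ AD  (constrained at step 1)
    D ↦ B  (constrained at step 1)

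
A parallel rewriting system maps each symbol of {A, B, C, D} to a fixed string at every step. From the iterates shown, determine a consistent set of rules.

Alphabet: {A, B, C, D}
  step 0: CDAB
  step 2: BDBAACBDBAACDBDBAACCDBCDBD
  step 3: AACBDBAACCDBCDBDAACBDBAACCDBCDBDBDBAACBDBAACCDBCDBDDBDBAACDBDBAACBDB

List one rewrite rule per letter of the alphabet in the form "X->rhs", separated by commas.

A->CDB, B->AAC, C->D, D->BDB

  step 2 ⇒ step 3: BDBAACBDBAACDBDBAACCDBCDBD ⇒ AAC·BDB·AAC·CDB·CDB·D·AAC·BDB·AAC·CDB·CDB·D·BDB·AAC·BDB·AAC·CDB·CDB·D·D·BDB·AAC·D·BDB·AAC·BDB
    A ↦ CDB
    B ↦ AAC
    C ↦ D
    D ↦ BDB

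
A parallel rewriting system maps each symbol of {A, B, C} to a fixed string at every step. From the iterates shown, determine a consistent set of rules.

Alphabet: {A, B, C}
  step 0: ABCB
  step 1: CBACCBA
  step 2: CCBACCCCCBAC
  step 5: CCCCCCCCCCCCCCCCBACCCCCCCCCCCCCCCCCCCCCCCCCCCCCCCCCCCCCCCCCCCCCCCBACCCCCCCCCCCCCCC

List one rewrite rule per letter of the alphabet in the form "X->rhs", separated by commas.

A->C, B->BA, C->CC

  step 1 ⇒ step 2: CBACCBA ⇒ CC·BA·C·CC·CC·BA·C
    A ↦ C
    B ↦ BA
    C ↦ CC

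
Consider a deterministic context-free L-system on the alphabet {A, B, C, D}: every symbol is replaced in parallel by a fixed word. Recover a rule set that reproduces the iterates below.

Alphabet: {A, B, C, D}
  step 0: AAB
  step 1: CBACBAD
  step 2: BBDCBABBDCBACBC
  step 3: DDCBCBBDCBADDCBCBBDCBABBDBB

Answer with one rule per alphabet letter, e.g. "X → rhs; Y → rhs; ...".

A->CBA, B->D, C->BB, D->CBC

  step 2 ⇒ step 3: BBDCBABBDCBACBC ⇒ D·D·CBC·BB·D·CBA·D·D·CBC·BB·D·CBA·BB·D·BB
    A ↦ CBA
    B ↦ D
    C ↦ BB
    D ↦ CBC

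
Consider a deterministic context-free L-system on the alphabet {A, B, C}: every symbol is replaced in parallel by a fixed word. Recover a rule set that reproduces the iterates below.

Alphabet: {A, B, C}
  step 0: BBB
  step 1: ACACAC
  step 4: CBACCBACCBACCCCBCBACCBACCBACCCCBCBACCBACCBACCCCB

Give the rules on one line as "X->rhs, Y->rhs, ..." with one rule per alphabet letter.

  step 0 ⇒ step 1: BBB ⇒ AC·AC·AC
    B ↦ AC
    A ↦ CC  (constrained at step 1)
    C ↦ CB  (constrained at step 1)

A->CC, B->AC, C->CB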